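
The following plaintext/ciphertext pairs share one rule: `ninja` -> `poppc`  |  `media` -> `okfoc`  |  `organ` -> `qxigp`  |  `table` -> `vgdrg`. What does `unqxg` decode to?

Shifts by position in ninja: pos 0: n→p (+2), pos 1: i→o (+6), pos 2: n→p (+2), pos 3: j→p (+6) — repeating every 2. A repeating key of period 2 is used — shifts +2, +6 over and over.
Reversing it on unqxg: u−2=s, n−6=h, q−2=o, x−6=r, g−2=e.

shore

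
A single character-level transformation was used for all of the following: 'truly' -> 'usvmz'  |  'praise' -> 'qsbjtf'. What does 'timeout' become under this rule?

ujnfpvu

This is a Caesar cipher with shift 1.
For timeout: t+1=u, i+1=j, m+1=n, e+1=f, o+1=p, u+1=v, t+1=u.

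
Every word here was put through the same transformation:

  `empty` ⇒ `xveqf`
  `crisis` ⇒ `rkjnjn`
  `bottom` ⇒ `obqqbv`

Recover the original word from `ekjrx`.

price

Each letter's alphabet position (a=0..z=25) is mapped through 3·x+11 mod 26 — an affine cipher.
Reversing it on ekjrx: e(4)→9·(4−11)≡15=p; k(10)→9·(10−11)≡17=r; j(9)→9·(9−11)≡8=i; r(17)→9·(17−11)≡2=c; x(23)→9·(23−11)≡4=e (all mod 26).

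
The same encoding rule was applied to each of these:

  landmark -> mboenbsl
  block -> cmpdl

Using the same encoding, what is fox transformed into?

gpy

Compare letters: l→m is +1, a→b is +1, n→o is +1 — a constant shift. Every letter moves 1 place later in the alphabet, wrapping around z→a.
For fox: f+1=g, o+1=p, x+1=y.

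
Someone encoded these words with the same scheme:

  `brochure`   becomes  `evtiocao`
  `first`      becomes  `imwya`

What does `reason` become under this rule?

In brochure: b→e is +3, r→v is +4, o→t is +5, c→i is +6 — the shift increases by 1 each position. The shift increases by 1 at each position, starting from +3: 3, 4, 5, ….
On reason: r+3=u, e+4=i, a+5=f, s+6=y, o+7=v, n+8=v.

uifyvv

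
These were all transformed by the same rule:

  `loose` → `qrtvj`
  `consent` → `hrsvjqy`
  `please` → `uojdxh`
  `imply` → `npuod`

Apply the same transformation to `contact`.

Shifts by position in loose: pos 0: l→q (+5), pos 1: o→r (+3), pos 2: o→t (+5), pos 3: s→v (+3) — repeating every 2. The shifts repeat in a cycle of length 2: positions 0,1,… shift by +5, +3, then the pattern repeats.
For contact: c+5=h, o+3=r, n+5=s, t+3=w, a+5=f, c+3=f, t+5=y.

hrswffy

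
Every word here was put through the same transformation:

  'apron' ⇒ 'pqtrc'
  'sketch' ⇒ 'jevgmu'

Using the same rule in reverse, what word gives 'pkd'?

The output letters match the input read backwards, each shifted +2: apron reversed is norpa. The word is reversed, then every letter is shifted forward by 2.
Undoing it on pkd: shift back: p−2=n, k−2=i, d−2=b → nib; then reverse → bin.

bin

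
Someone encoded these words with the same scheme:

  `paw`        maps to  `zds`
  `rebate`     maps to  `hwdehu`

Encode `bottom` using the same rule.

The output letters match the input read backwards, each shifted +3: paw reversed is wap. The word is reversed, then every letter is shifted forward by 3.
Applying it to bottom: reverse → mottob; then shift: m+3=p, o+3=r, t+3=w, t+3=w, o+3=r, b+3=e.

prwwre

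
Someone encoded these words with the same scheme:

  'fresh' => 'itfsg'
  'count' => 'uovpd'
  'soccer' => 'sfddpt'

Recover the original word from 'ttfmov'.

unless

The output letters match the input read backwards, each shifted +1: fresh reversed is hserf. Two steps: reverse the string, then apply a Caesar shift of +1.
Reversing it on ttfmov: shift back: t−1=s, t−1=s, f−1=e, m−1=l, o−1=n, v−1=u → sselnu; then reverse → unless.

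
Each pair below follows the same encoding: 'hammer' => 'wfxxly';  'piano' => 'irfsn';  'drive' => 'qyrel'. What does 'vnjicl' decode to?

Each letter's alphabet position (a=0..z=25) is mapped through 21·x+5 mod 26 — an affine cipher.
Undoing it on vnjicl: v(21)→5·(21−5)≡2=c; n(13)→5·(13−5)≡14=o; j(9)→5·(9−5)≡20=u; i(8)→5·(8−5)≡15=p; c(2)→5·(2−5)≡11=l; l(11)→5·(11−5)≡4=e (all mod 26).

couple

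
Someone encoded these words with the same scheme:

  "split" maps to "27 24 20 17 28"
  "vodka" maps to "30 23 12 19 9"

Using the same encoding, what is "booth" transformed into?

10 23 23 28 16

s is letter #19 and maps to 27: an offset of 8. Each letter is replaced by its alphabet position (a=1..z=26) + 8.
On booth: b=2→10, o=15→23, o=15→23, t=20→28, h=8→16.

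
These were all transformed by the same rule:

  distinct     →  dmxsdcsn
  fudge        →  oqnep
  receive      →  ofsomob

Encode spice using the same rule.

The word is reversed, then every letter is shifted forward by 10.
Applying it to spice: reverse → ecips; then shift: e+10=o, c+10=m, i+10=s, p+10=z, s+10=c.

omszc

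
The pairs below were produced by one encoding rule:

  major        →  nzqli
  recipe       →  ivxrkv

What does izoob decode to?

This is the alphabet-reversal cipher (Atbash): a becomes z, b becomes y, etc.
Undoing it on izoob: i↔r, z↔a, o↔l, o↔l, b↔y.

rally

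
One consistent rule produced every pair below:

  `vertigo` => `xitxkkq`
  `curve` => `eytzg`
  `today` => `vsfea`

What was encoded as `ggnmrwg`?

Shifts by position in vertigo: pos 0: v→x (+2), pos 1: e→i (+4), pos 2: r→t (+2), pos 3: t→x (+4) — repeating every 2. The shifts repeat in a cycle of length 2: positions 0,1,… shift by +2, +4, then the pattern repeats.
Decoding ggnmrwg: g−2=e, g−4=c, n−2=l, m−4=i, r−2=p, w−4=s, g−2=e.

eclipse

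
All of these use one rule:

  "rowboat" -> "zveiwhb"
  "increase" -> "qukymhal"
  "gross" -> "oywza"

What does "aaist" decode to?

stall

Shifts by position in rowboat: pos 0: r→z (+8), pos 1: o→v (+7), pos 2: w→e (+8), pos 3: b→i (+7) — repeating every 2. It's a Vigenère-style cipher with numeric key [8,7]: position i shifts by key[i mod 2].
Decoding aaist: a−8=s, a−7=t, i−8=a, s−7=l, t−8=l.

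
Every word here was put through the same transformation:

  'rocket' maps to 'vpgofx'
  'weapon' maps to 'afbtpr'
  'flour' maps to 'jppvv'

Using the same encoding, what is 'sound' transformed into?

wpvrh

The shift depends on letter class: consonant r→v is +4, but vowel o→p is +1. Two shifts are in play — +1 for a/e/i/o/u, +4 for every other letter.
Applying it to sound: s(cons)+4=w, o(vowel)+1=p, u(vowel)+1=v, n(cons)+4=r, d(cons)+4=h.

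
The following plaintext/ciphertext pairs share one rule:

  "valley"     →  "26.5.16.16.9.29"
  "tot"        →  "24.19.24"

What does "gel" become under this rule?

v is letter #22 and maps to 26: an offset of 4. The number is (letter's place in the alphabet, a=1) + 4.
On gel: g=7→11, e=5→9, l=12→16.

11.9.16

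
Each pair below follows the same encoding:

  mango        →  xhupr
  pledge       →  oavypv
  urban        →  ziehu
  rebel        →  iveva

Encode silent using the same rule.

fjavuc

Treating letters as 0–25, the rule is x ↦ 23x + 7 (mod 26).
On silent: s(18)→23·18+7≡5=f; i(8)→23·8+7≡9=j; l(11)→23·11+7≡0=a; e(4)→23·4+7≡21=v; n(13)→23·13+7≡20=u; t(19)→23·19+7≡2=c (all mod 26).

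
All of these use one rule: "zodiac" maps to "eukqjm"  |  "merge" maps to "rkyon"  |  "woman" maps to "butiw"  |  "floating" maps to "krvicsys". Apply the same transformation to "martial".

In zodiac: z→e is +5, o→u is +6, d→k is +7, i→q is +8 — the shift increases by 1 each position. Letter i (0-indexed) is shifted by i+5, so successive shifts are 5, 6, 7, ….
On martial: m+5=r, a+6=g, r+7=y, t+8=b, i+9=r, a+10=k, l+11=w.

rgybrkw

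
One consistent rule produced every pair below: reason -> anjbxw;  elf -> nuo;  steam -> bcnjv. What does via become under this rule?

Each letter is shifted forward by 9 in the alphabet (a Caesar shift of +9).
Applying it to via: v+9=e, i+9=r, a+9=j.

erj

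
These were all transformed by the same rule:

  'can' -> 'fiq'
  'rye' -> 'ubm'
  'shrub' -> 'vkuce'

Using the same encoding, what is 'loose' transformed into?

owwvm

Vowels shift forward by 8 and consonants shift forward by 3.
Applying it to loose: l(cons)+3=o, o(vowel)+8=w, o(vowel)+8=w, s(cons)+3=v, e(vowel)+8=m.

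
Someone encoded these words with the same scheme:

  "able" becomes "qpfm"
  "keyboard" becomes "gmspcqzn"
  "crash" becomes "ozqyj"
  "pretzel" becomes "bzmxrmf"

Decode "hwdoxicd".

Each letter's alphabet position (a=0..z=25) is mapped through 25·x+16 mod 26 — an affine cipher.
Decoding hwdoxicd: h(7)→25·(7−16)≡9=j; w(22)→25·(22−16)≡20=u; d(3)→25·(3−16)≡13=n; o(14)→25·(14−16)≡2=c; x(23)→25·(23−16)≡19=t; i(8)→25·(8−16)≡8=i; c(2)→25·(2−16)≡14=o; d(3)→25·(3−16)≡13=n (all mod 26).

junction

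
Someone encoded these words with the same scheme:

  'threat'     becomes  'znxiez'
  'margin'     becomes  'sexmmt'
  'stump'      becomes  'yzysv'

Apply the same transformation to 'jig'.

pmm

The shift depends on letter class: consonant t→z is +6, but vowel e→i is +4. Two shifts are in play — +4 for a/e/i/o/u, +6 for every other letter.
For jig: j(cons)+6=p, i(vowel)+4=m, g(cons)+6=m.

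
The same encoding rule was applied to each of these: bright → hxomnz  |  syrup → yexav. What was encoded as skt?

men

Compare letters: b→h is +6, r→x is +6, i→o is +6 — a constant shift. Every letter moves 6 places later in the alphabet, wrapping around z→a.
Decoding skt: s−6=m, k−6=e, t−6=n.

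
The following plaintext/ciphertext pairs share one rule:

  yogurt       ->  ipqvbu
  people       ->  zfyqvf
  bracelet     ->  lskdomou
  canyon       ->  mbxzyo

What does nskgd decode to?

Shifts by position in yogurt: pos 0: y→i (+10), pos 1: o→p (+1), pos 2: g→q (+10), pos 3: u→v (+1) — repeating every 2. A repeating key of period 2 is used — shifts +10, +1 over and over.
Undoing it on nskgd: n−10=d, s−1=r, k−10=a, g−1=f, d−10=t.

draft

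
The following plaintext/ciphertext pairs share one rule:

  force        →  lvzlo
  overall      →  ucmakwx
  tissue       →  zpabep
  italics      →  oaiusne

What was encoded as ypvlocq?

Letter i (0-indexed) is shifted by i+6, so successive shifts are 6, 7, 8, ….
Undoing it on ypvlocq: y−6=s, p−7=i, v−8=n, l−9=c, o−10=e, c−11=r, q−12=e.

sincere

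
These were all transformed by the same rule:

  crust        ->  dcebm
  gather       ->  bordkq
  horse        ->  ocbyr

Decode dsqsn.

The output letters match the input read backwards, each shifted +10: crust reversed is tsurc. The word is reversed, then every letter is shifted forward by 10.
Undoing it on dsqsn: shift back: d−10=t, s−10=i, q−10=g, s−10=i, n−10=d → tigid; then reverse → digit.

digit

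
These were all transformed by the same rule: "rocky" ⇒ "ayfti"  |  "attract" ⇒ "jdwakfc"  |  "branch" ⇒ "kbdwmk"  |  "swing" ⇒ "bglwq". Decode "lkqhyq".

Shifts by position in rocky: pos 0: r→a (+9), pos 1: o→y (+10), pos 2: c→f (+3), pos 3: k→t (+9), pos 4: y→i (+10) — repeating every 3. A repeating key of period 3 is used — shifts +9, +10, +3 over and over.
Reversing it on lkqhyq: l−9=c, k−10=a, q−3=n, h−9=y, y−10=o, q−3=n.

canyon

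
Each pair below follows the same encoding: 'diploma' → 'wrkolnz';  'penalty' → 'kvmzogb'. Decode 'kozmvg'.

planet

Each letter is replaced by its mirror in the alphabet: a↔z, b↔y, c↔x, and so on (the Atbash cipher).
Decoding kozmvg: k↔p, o↔l, z↔a, m↔n, v↔e, g↔t.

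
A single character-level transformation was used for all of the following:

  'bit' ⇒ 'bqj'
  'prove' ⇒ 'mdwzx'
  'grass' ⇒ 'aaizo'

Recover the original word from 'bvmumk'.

cement

The output letters match the input read backwards, each shifted +8: bit reversed is tib. The word is reversed, then every letter is shifted forward by 8.
Undoing it on bvmumk: shift back: b−8=t, v−8=n, m−8=e, u−8=m, m−8=e, k−8=c → tnemec; then reverse → cement.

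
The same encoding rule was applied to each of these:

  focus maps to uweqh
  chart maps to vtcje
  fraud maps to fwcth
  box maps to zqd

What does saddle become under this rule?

The output letters match the input read backwards, each shifted +2: focus reversed is sucof. Two steps: reverse the string, then apply a Caesar shift of +2.
On saddle: reverse → elddas; then shift: e+2=g, l+2=n, d+2=f, d+2=f, a+2=c, s+2=u.

gnffcu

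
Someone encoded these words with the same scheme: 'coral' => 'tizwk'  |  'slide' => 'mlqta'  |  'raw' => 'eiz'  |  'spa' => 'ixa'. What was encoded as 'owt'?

log

Two steps: reverse the string, then apply a Caesar shift of +8.
Reversing it on owt: shift back: o−8=g, w−8=o, t−8=l → gol; then reverse → log.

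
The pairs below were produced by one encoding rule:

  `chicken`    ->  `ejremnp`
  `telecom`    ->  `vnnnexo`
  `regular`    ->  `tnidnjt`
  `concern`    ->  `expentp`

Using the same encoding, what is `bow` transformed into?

dxy

Two shifts are in play — +9 for a/e/i/o/u, +2 for every other letter.
For bow: b(cons)+2=d, o(vowel)+9=x, w(cons)+2=y.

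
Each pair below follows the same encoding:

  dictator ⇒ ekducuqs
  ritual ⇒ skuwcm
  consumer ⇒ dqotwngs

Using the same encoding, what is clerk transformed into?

dmgsl

The shift depends on letter class: consonant d→e is +1, but vowel i→k is +2. The rule splits by letter class: vowels +2, consonants +1.
Applying it to clerk: c(cons)+1=d, l(cons)+1=m, e(vowel)+2=g, r(cons)+1=s, k(cons)+1=l.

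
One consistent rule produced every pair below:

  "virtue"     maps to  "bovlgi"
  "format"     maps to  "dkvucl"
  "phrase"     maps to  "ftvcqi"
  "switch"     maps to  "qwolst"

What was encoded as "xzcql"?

v(21)→b(1) and i(8)→o(14) fit y≡21x+2 (mod 26); the inverse of 21 mod 26 is 5. This is an affine cipher: with a=0,…,z=25, each position x becomes (21x+2) mod 26.
Decoding xzcql: x(23)→5·(23−2)≡1=b; z(25)→5·(25−2)≡11=l; c(2)→5·(2−2)≡0=a; q(16)→5·(16−2)≡18=s; l(11)→5·(11−2)≡19=t (all mod 26).

blast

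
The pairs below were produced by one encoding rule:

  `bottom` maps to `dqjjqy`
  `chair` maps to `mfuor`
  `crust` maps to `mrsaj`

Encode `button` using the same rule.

dsjjqh

b(1)→d(3) and o(14)→q(16) fit y≡9x+20 (mod 26); the inverse of 9 mod 26 is 3. This is an affine cipher: with a=0,…,z=25, each position x becomes (9x+20) mod 26.
On button: b(1)→9·1+20≡3=d; u(20)→9·20+20≡18=s; t(19)→9·19+20≡9=j; t(19)→9·19+20≡9=j; o(14)→9·14+20≡16=q; n(13)→9·13+20≡7=h (all mod 26).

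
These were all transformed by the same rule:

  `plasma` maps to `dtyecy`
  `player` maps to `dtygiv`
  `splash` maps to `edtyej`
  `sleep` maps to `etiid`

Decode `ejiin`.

p(15)→d(3) and l(11)→t(19) fit y≡9x+24 (mod 26); the inverse of 9 mod 26 is 3. This is an affine cipher: with a=0,…,z=25, each position x becomes (9x+24) mod 26.
Undoing it on ejiin: e(4)→3·(4−24)≡18=s; j(9)→3·(9−24)≡7=h; i(8)→3·(8−24)≡4=e; i(8)→3·(8−24)≡4=e; n(13)→3·(13−24)≡19=t (all mod 26).

sheet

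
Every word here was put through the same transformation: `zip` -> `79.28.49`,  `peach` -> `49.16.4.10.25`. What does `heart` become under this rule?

25.16.4.55.61

With a=1..z=26, the number is 3·pos + 1.
Applying it to heart: h=8→25, e=5→16, a=1→4, r=18→55, t=20→61.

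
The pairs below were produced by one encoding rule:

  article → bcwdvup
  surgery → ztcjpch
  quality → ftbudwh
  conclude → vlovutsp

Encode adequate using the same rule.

bspftbwp

a(0)→b(1) and r(17)→c(2) fit y≡23x+1 (mod 26); the inverse of 23 mod 26 is 17. Each letter's alphabet position (a=0..z=25) is mapped through 23·x+1 mod 26 — an affine cipher.
For adequate: a(0)→23·0+1≡1=b; d(3)→23·3+1≡18=s; e(4)→23·4+1≡15=p; q(16)→23·16+1≡5=f; u(20)→23·20+1≡19=t; a(0)→23·0+1≡1=b; t(19)→23·19+1≡22=w; e(4)→23·4+1≡15=p (all mod 26).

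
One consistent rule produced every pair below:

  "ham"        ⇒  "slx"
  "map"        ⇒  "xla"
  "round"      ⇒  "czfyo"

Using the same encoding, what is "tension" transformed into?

epydtzy

Compare letters: h→s is +11, a→l is +11, m→x is +11 — a constant shift. This is a Caesar cipher with shift 11.
On tension: t+11=e, e+11=p, n+11=y, s+11=d, i+11=t, o+11=z, n+11=y.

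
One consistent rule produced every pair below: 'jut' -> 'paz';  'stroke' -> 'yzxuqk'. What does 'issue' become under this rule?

This is a Caesar cipher with shift 6.
On issue: i+6=o, s+6=y, s+6=y, u+6=a, e+6=k.

oyyak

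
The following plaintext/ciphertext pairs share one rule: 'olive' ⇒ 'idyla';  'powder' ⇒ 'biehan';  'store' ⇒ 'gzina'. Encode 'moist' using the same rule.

Treating letters as 0–25, the rule is x ↦ 19x + 2 (mod 26).
For moist: m(12)→19·12+2≡22=w; o(14)→19·14+2≡8=i; i(8)→19·8+2≡24=y; s(18)→19·18+2≡6=g; t(19)→19·19+2≡25=z (all mod 26).

wiygz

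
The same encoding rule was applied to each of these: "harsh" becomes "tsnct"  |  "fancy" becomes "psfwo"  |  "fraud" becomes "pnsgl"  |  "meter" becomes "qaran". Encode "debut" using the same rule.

h(7)→t(19) and a(0)→s(18) fit y≡15x+18 (mod 26); the inverse of 15 mod 26 is 7. Treating letters as 0–25, the rule is x ↦ 15x + 18 (mod 26).
Applying it to debut: d(3)→15·3+18≡11=l; e(4)→15·4+18≡0=a; b(1)→15·1+18≡7=h; u(20)→15·20+18≡6=g; t(19)→15·19+18≡17=r (all mod 26).

lahgr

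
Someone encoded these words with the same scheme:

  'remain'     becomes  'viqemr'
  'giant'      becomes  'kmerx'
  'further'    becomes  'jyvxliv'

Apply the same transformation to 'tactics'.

Each letter is shifted forward by 4 in the alphabet (a Caesar shift of +4).
On tactics: t+4=x, a+4=e, c+4=g, t+4=x, i+4=m, c+4=g, s+4=w.

xegxmgw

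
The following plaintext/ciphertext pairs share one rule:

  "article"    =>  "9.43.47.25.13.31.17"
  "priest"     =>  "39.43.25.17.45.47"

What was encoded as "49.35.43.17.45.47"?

a(#1)→9 and r(#18)→43: differences scale by 2, so n = 2·pos + 7. With a=1..z=26, the number is 2·pos + 7.
Decoding 49.35.43.17.45.47: 49→(49−7)÷2=21=u, 35→(35−7)÷2=14=n, 43→(43−7)÷2=18=r, 17→(17−7)÷2=5=e, 45→(45−7)÷2=19=s, 47→(47−7)÷2=20=t.

unrest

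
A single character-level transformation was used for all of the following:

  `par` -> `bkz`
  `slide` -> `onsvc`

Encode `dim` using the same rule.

Two steps: reverse the string, then apply a Caesar shift of +10.
For dim: reverse → mid; then shift: m+10=w, i+10=s, d+10=n.

wsn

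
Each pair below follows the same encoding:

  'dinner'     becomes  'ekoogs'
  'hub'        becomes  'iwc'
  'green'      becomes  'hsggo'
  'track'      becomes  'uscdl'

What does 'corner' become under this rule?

The shift depends on letter class: consonant d→e is +1, but vowel i→k is +2. The rule splits by letter class: vowels +2, consonants +1.
Applying it to corner: c(cons)+1=d, o(vowel)+2=q, r(cons)+1=s, n(cons)+1=o, e(vowel)+2=g, r(cons)+1=s.

dqsogs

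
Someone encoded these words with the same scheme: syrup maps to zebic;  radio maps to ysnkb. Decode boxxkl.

The output letters match the input read backwards, each shifted +10: syrup reversed is purys. Read the word backwards and shift each letter +10.
Reversing it on boxxkl: shift back: b−10=r, o−10=e, x−10=n, x−10=n, k−10=a, l−10=b → rennab; then reverse → banner.

banner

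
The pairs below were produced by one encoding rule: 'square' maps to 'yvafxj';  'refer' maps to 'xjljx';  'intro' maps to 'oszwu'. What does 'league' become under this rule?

rjglaj

Shifts by position in square: pos 0: s→y (+6), pos 1: q→v (+5), pos 2: u→a (+6), pos 3: a→f (+5) — repeating every 2. A repeating key of period 2 is used — shifts +6, +5 over and over.
On league: l+6=r, e+5=j, a+6=g, g+5=l, u+6=a, e+5=j.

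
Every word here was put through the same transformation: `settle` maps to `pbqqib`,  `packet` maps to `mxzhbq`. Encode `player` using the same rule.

mixvbo

Compare letters: s→p is +23, e→b is +23, t→q is +23 — a constant shift. It's a constant shift of +23 (ROT23).
On player: p+23=m, l+23=i, a+23=x, y+23=v, e+23=b, r+23=o.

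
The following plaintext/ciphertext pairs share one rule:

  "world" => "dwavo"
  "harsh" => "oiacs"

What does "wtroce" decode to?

pliers

The shift increases by 1 at each position, starting from +7: 7, 8, 9, ….
Undoing it on wtroce: w−7=p, t−8=l, r−9=i, o−10=e, c−11=r, e−12=s.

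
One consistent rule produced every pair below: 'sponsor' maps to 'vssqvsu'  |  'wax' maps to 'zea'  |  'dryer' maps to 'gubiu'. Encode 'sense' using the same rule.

The shift depends on letter class: consonant s→v is +3, but vowel o→s is +4. Vowels shift forward by 4 and consonants shift forward by 3.
Applying it to sense: s(cons)+3=v, e(vowel)+4=i, n(cons)+3=q, s(cons)+3=v, e(vowel)+4=i.

viqvi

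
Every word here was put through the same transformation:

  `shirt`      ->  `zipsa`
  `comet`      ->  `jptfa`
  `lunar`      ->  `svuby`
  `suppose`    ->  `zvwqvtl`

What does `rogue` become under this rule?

Shifts by position in shirt: pos 0: s→z (+7), pos 1: h→i (+1), pos 2: i→p (+7), pos 3: r→s (+1) — repeating every 2. It's a Vigenère-style cipher with numeric key [7,1]: position i shifts by key[i mod 2].
For rogue: r+7=y, o+1=p, g+7=n, u+1=v, e+7=l.

ypnvl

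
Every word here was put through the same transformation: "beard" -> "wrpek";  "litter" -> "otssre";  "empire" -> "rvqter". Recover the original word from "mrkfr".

hedge

b(1)→w(22) and e(4)→r(17) fit y≡7x+15 (mod 26); the inverse of 7 mod 26 is 15. This is an affine cipher: with a=0,…,z=25, each position x becomes (7x+15) mod 26.
Reversing it on mrkfr: m(12)→15·(12−15)≡7=h; r(17)→15·(17−15)≡4=e; k(10)→15·(10−15)≡3=d; f(5)→15·(5−15)≡6=g; r(17)→15·(17−15)≡4=e (all mod 26).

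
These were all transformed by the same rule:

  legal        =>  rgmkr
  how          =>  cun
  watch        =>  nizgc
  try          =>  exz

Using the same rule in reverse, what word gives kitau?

ounce

The output letters match the input read backwards, each shifted +6: legal reversed is lagel. Two steps: reverse the string, then apply a Caesar shift of +6.
Undoing it on kitau: shift back: k−6=e, i−6=c, t−6=n, a−6=u, u−6=o → ecnuo; then reverse → ounce.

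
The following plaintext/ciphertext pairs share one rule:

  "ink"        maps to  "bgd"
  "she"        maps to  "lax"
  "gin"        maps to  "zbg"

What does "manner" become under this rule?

ftggxk

Compare letters: i→b is +19, n→g is +19, k→d is +19 — a constant shift. This is a Caesar cipher with shift 19.
On manner: m+19=f, a+19=t, n+19=g, n+19=g, e+19=x, r+19=k.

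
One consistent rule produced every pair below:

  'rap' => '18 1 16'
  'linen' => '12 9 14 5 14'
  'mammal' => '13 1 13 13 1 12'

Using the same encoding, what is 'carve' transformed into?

3 1 18 22 5

r is letter #18 and maps to 18: an offset of 0. Each letter is replaced by its alphabet position (a=1, b=2, …, z=26).
For carve: c=3→3, a=1→1, r=18→18, v=22→22, e=5→5.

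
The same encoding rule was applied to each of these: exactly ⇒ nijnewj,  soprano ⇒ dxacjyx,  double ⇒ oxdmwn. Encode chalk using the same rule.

nsjwv

The shift depends on letter class: consonant x→i is +11, but vowel e→n is +9. Two shifts are in play — +9 for a/e/i/o/u, +11 for every other letter.
For chalk: c(cons)+11=n, h(cons)+11=s, a(vowel)+9=j, l(cons)+11=w, k(cons)+11=v.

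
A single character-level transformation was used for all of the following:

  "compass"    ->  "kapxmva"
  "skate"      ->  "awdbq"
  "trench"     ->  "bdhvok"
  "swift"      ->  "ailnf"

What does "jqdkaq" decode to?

beacon

Shifts by position in compass: pos 0: c→k (+8), pos 1: o→a (+12), pos 2: m→p (+3), pos 3: p→x (+8), pos 4: a→m (+12), pos 5: s→v (+3) — repeating every 3. A repeating key of period 3 is used — shifts +8, +12, +3 over and over.
Reversing it on jqdkaq: j−8=b, q−12=e, d−3=a, k−8=c, a−12=o, q−3=n.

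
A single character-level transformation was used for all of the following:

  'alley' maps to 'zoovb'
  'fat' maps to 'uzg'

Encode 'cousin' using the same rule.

Each pair mirrors across the alphabet (a↔z, l↔o, l↔o): positions sum to 25. This is the alphabet-reversal cipher (Atbash): a becomes z, b becomes y, etc.
Applying it to cousin: c↔x, o↔l, u↔f, s↔h, i↔r, n↔m.

xlfhrm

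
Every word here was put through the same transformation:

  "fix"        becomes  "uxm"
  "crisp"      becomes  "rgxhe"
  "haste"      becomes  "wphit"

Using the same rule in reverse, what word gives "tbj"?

emu

Compare letters: f→u is +15, i→x is +15, x→m is +15 — a constant shift. It's a constant shift of +15 (ROT15).
Reversing it on tbj: t−15=e, b−15=m, j−15=u.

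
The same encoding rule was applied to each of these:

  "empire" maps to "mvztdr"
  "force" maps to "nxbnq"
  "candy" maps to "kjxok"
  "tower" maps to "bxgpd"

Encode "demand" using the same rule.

lnwlzq

In empire: e→m is +8, m→v is +9, p→z is +10, i→t is +11 — the shift increases by 1 each position. The shift increases by 1 at each position, starting from +8: 8, 9, 10, ….
Applying it to demand: d+8=l, e+9=n, m+10=w, a+11=l, n+12=z, d+13=q.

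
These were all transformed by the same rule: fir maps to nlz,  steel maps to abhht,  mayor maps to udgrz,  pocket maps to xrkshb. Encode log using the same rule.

The shift depends on letter class: consonant f→n is +8, but vowel i→l is +3. Two shifts are in play — +3 for a/e/i/o/u, +8 for every other letter.
For log: l(cons)+8=t, o(vowel)+3=r, g(cons)+8=o.

tro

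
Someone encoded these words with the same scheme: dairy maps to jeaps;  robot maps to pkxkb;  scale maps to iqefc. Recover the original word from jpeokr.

Treating letters as 0–25, the rule is x ↦ 19x + 4 (mod 26).
Reversing it on jpeokr: j(9)→11·(9−4)≡3=d; p(15)→11·(15−4)≡17=r; e(4)→11·(4−4)≡0=a; o(14)→11·(14−4)≡6=g; k(10)→11·(10−4)≡14=o; r(17)→11·(17−4)≡13=n (all mod 26).

dragon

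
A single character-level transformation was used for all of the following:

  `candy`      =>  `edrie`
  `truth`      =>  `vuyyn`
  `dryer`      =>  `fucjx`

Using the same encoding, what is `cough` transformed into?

eryln

In candy: c→e is +2, a→d is +3, n→r is +4, d→i is +5 — the shift increases by 1 each position. The shift increases by 1 at each position, starting from +2: 2, 3, 4, ….
For cough: c+2=e, o+3=r, u+4=y, g+5=l, h+6=n.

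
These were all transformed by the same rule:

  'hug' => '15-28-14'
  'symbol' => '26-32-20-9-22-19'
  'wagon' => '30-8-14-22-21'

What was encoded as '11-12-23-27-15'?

h is letter #8 and maps to 15: an offset of 7. The number is (letter's place in the alphabet, a=1) + 7.
Undoing it on 11-12-23-27-15: 11→(11−7)÷1=4=d, 12→(12−7)÷1=5=e, 23→(23−7)÷1=16=p, 27→(27−7)÷1=20=t, 15→(15−7)÷1=8=h.

depth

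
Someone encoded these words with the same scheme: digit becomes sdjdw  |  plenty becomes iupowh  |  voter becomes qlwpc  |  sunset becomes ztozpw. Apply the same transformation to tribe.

d(3)→s(18) and i(8)→d(3) fit y≡23x+1 (mod 26); the inverse of 23 mod 26 is 17. This is an affine cipher: with a=0,…,z=25, each position x becomes (23x+1) mod 26.
For tribe: t(19)→23·19+1≡22=w; r(17)→23·17+1≡2=c; i(8)→23·8+1≡3=d; b(1)→23·1+1≡24=y; e(4)→23·4+1≡15=p (all mod 26).

wcdyp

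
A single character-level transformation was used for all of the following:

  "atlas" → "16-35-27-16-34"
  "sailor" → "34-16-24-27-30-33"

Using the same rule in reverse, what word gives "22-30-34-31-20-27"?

gospel

a is letter #1 and maps to 16: an offset of 15. Letters become their 1-based position plus 15 (so a→16, b→17, …).
Undoing it on 22-30-34-31-20-27: 22→(22−15)÷1=7=g, 30→(30−15)÷1=15=o, 34→(34−15)÷1=19=s, 31→(31−15)÷1=16=p, 20→(20−15)÷1=5=e, 27→(27−15)÷1=12=l.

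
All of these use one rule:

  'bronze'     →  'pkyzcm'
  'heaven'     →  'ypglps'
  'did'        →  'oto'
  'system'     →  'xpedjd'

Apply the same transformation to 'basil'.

The output letters match the input read backwards, each shifted +11: bronze reversed is eznorb. Read the word backwards and shift each letter +11.
Applying it to basil: reverse → lisab; then shift: l+11=w, i+11=t, s+11=d, a+11=l, b+11=m.

wtdlm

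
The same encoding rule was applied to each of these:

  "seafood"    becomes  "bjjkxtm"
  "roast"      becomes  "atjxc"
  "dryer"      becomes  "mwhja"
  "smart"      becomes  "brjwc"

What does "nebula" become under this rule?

wjkzuf

Shifts by position in seafood: pos 0: s→b (+9), pos 1: e→j (+5), pos 2: a→j (+9), pos 3: f→k (+5) — repeating every 2. It's a Vigenère-style cipher with numeric key [9,5]: position i shifts by key[i mod 2].
On nebula: n+9=w, e+5=j, b+9=k, u+5=z, l+9=u, a+5=f.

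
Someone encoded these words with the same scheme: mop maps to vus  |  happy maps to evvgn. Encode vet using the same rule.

The output letters match the input read backwards, each shifted +6: mop reversed is pom. Two steps: reverse the string, then apply a Caesar shift of +6.
On vet: reverse → tev; then shift: t+6=z, e+6=k, v+6=b.

zkb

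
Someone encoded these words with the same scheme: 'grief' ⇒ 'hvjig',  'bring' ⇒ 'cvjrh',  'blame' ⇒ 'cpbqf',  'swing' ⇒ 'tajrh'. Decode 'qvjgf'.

The shifts repeat in a cycle of length 2: positions 0,1,… shift by +1, +4, then the pattern repeats.
Undoing it on qvjgf: q−1=p, v−4=r, j−1=i, g−4=c, f−1=e.

price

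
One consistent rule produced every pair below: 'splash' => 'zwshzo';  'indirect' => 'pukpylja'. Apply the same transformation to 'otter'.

vaaly

It's a constant shift of +7 (ROT7).
Applying it to otter: o+7=v, t+7=a, t+7=a, e+7=l, r+7=y.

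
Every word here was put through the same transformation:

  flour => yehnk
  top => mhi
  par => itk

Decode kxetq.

Every letter moves 19 places later in the alphabet, wrapping around z→a.
Decoding kxetq: k−19=r, x−19=e, e−19=l, t−19=a, q−19=x.

relax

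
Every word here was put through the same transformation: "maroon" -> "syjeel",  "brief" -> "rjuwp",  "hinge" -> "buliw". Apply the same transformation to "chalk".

kbyzg

Treating letters as 0–25, the rule is x ↦ 19x + 24 (mod 26).
Applying it to chalk: c(2)→19·2+24≡10=k; h(7)→19·7+24≡1=b; a(0)→19·0+24≡24=y; l(11)→19·11+24≡25=z; k(10)→19·10+24≡6=g (all mod 26).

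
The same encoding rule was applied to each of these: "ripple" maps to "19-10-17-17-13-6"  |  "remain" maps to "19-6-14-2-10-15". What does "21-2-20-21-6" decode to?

r is letter #18 and maps to 19: an offset of 1. The number is (letter's place in the alphabet, a=1) + 1.
Decoding 21-2-20-21-6: 21→(21−1)÷1=20=t, 2→(2−1)÷1=1=a, 20→(20−1)÷1=19=s, 21→(21−1)÷1=20=t, 6→(6−1)÷1=5=e.

taste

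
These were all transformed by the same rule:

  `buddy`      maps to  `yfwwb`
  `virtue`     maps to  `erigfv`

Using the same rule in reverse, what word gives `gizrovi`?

Each pair mirrors across the alphabet (b↔y, u↔f, d↔w): positions sum to 25. Each letter is replaced by its mirror in the alphabet: a↔z, b↔y, c↔x, and so on (the Atbash cipher).
Reversing it on gizrovi: g↔t, i↔r, z↔a, r↔i, o↔l, v↔e, i↔r.

trailer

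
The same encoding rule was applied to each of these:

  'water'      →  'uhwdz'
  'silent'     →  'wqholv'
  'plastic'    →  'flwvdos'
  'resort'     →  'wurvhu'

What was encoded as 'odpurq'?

The output letters match the input read backwards, each shifted +3: water reversed is retaw. The word is reversed, then every letter is shifted forward by 3.
Undoing it on odpurq: shift back: o−3=l, d−3=a, p−3=m, u−3=r, r−3=o, q−3=n → lamron; then reverse → normal.

normal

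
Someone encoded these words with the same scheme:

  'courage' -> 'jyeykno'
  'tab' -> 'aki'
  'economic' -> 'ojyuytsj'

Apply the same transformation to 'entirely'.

ouasyosf

The shift depends on letter class: consonant c→j is +7, but vowel o→y is +10. Vowels shift forward by 10 and consonants shift forward by 7.
On entirely: e(vowel)+10=o, n(cons)+7=u, t(cons)+7=a, i(vowel)+10=s, r(cons)+7=y, e(vowel)+10=o, l(cons)+7=s, y(cons)+7=f.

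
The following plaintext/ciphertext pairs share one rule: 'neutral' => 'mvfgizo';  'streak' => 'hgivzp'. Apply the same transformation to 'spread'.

Each pair mirrors across the alphabet (n↔m, e↔v, u↔f): positions sum to 25. Letters are reflected about the middle of the alphabet (position → 25−position): Atbash.
On spread: s↔h, p↔k, r↔i, e↔v, a↔z, d↔w.

hkivzw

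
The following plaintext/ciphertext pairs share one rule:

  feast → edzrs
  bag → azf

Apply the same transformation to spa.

Compare letters: f→e is +25, e→d is +25, a→z is +25 — a constant shift. Every letter moves 25 places later in the alphabet, wrapping around z→a.
Applying it to spa: s+25=r, p+25=o, a+25=z.

roz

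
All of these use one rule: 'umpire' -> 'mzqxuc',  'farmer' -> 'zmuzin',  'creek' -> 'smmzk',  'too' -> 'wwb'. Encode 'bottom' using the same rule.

uwbbwj

The word is reversed, then every letter is shifted forward by 8.
On bottom: reverse → mottob; then shift: m+8=u, o+8=w, t+8=b, t+8=b, o+8=w, b+8=j.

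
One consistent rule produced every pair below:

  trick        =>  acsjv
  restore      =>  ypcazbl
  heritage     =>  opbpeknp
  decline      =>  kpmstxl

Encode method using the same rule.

The shifts repeat in a cycle of length 3: positions 0,1,… shift by +7, +11, +10, then the pattern repeats.
For method: m+7=t, e+11=p, t+10=d, h+7=o, o+11=z, d+10=n.

tpdozn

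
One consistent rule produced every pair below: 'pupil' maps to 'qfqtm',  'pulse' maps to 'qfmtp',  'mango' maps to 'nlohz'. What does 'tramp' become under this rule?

The rule splits by letter class: vowels +11, consonants +1.
Applying it to tramp: t(cons)+1=u, r(cons)+1=s, a(vowel)+11=l, m(cons)+1=n, p(cons)+1=q.

uslnq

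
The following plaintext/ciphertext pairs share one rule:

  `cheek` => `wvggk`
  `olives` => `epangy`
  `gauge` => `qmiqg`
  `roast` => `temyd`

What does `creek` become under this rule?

wtggk

c(2)→w(22) and h(7)→v(21) fit y≡5x+12 (mod 26); the inverse of 5 mod 26 is 21. Treating letters as 0–25, the rule is x ↦ 5x + 12 (mod 26).
Applying it to creek: c(2)→5·2+12≡22=w; r(17)→5·17+12≡19=t; e(4)→5·4+12≡6=g; e(4)→5·4+12≡6=g; k(10)→5·10+12≡10=k (all mod 26).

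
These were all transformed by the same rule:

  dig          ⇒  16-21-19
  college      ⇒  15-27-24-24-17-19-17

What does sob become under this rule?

d is letter #4 and maps to 16: an offset of 12. Each letter is replaced by its alphabet position (a=1..z=26) + 12.
On sob: s=19→31, o=15→27, b=2→14.

31-27-14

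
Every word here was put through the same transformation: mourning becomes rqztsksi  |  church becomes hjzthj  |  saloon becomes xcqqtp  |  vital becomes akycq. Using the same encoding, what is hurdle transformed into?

mwwfqg

Shifts by position in mourning: pos 0: m→r (+5), pos 1: o→q (+2), pos 2: u→z (+5), pos 3: r→t (+2) — repeating every 2. The shifts repeat in a cycle of length 2: positions 0,1,… shift by +5, +2, then the pattern repeats.
For hurdle: h+5=m, u+2=w, r+5=w, d+2=f, l+5=q, e+2=g.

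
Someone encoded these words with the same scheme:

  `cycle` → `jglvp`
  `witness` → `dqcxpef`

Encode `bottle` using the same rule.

iwcdwq

Letter i (0-indexed) is shifted by i+7, so successive shifts are 7, 8, 9, ….
For bottle: b+7=i, o+8=w, t+9=c, t+10=d, l+11=w, e+12=q.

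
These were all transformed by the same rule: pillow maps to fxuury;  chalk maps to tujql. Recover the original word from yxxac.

The word is reversed, then every letter is shifted forward by 9.
Reversing it on yxxac: shift back: y−9=p, x−9=o, x−9=o, a−9=r, c−9=t → poort; then reverse → troop.

troop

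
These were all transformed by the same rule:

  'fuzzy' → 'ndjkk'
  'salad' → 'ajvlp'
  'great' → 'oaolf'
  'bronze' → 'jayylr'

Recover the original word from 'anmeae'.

In fuzzy: f→n is +8, u→d is +9, z→j is +10, z→k is +11 — the shift increases by 1 each position. Letter i (0-indexed) is shifted by i+8, so successive shifts are 8, 9, 10, ….
Decoding anmeae: a−8=s, n−9=e, m−10=c, e−11=t, a−12=o, e−13=r.

sector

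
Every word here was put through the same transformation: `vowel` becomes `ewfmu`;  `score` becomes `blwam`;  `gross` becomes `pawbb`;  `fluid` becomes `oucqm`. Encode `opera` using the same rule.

wymai

The shift depends on letter class: consonant v→e is +9, but vowel o→w is +8. Vowels shift forward by 8 and consonants shift forward by 9.
On opera: o(vowel)+8=w, p(cons)+9=y, e(vowel)+8=m, r(cons)+9=a, a(vowel)+8=i.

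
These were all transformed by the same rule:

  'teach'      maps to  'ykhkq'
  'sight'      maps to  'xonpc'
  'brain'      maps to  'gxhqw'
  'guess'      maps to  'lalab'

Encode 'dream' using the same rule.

ixliv

Each letter shifts forward by (position + 5), i.e. 5, 6, 7, … — the shift grows by one for each successive letter.
On dream: d+5=i, r+6=x, e+7=l, a+8=i, m+9=v.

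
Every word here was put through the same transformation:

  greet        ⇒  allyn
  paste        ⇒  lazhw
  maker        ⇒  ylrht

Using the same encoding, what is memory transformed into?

The output letters match the input read backwards, each shifted +7: greet reversed is teerg. Read the word backwards and shift each letter +7.
On memory: reverse → yromem; then shift: y+7=f, r+7=y, o+7=v, m+7=t, e+7=l, m+7=t.

fyvtlt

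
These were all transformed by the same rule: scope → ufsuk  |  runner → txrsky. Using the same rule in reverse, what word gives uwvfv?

strap

In scope: s→u is +2, c→f is +3, o→s is +4, p→u is +5 — the shift increases by 1 each position. Each letter shifts forward by (position + 2), i.e. 2, 3, 4, … — the shift grows by one for each successive letter.
Reversing it on uwvfv: u−2=s, w−3=t, v−4=r, f−5=a, v−6=p.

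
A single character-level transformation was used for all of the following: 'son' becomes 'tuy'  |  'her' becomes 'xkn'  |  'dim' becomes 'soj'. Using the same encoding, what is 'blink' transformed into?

Read the word backwards and shift each letter +6.
Applying it to blink: reverse → knilb; then shift: k+6=q, n+6=t, i+6=o, l+6=r, b+6=h.

qtorh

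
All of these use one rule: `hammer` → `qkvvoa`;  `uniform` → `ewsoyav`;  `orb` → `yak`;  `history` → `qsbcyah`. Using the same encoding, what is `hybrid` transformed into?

The shift depends on letter class: consonant h→q is +9, but vowel a→k is +10. Vowels shift forward by 10 and consonants shift forward by 9.
On hybrid: h(cons)+9=q, y(cons)+9=h, b(cons)+9=k, r(cons)+9=a, i(vowel)+10=s, d(cons)+9=m.

qhkasm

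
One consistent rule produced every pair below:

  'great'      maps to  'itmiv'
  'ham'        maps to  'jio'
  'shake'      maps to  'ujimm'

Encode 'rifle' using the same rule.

The shift depends on letter class: consonant g→i is +2, but vowel e→m is +8. Vowels shift forward by 8 and consonants shift forward by 2.
For rifle: r(cons)+2=t, i(vowel)+8=q, f(cons)+2=h, l(cons)+2=n, e(vowel)+8=m.

tqhnm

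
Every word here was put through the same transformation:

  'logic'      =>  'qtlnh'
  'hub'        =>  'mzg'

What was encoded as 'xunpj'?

spike

Compare letters: l→q is +5, o→t is +5, g→l is +5 — a constant shift. Each letter is shifted forward by 5 in the alphabet (a Caesar shift of +5).
Undoing it on xunpj: x−5=s, u−5=p, n−5=i, p−5=k, j−5=e.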